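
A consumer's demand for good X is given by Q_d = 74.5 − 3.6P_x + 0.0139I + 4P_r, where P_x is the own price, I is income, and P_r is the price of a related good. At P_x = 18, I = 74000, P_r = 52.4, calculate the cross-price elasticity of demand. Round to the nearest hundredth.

First evaluate Q_d: 74.5 − 3.6(18) + 0.0139(74000) + 4(52.4) = 74.5 − 64.8 + 1028.6 + 209.6 = 1247.9.
∂Q_d/∂P_r = +4, so E_xy = 4·(52.4/1247.9) ≈ 0.17.
E_xy > 0: the goods are substitutes.

0.17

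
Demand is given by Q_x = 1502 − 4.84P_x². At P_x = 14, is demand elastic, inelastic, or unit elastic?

elastic

At P_x = 14, Q_x = 553.36.
dQ_x/dP_x = −2·4.84·P_x = −135.52.
Point elasticity E = (dQ_x/dP_x)·(P_x/Q_x) = -135.52 × 14/553.36 ≈ -3.429.
|E| ≈ 3.429 > 1, so demand is elastic.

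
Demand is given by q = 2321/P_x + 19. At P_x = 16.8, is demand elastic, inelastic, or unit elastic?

inelastic

At P_x = 16.8, q = 157.1548.
dq/dP_x = −2321/P_x² = −8.2235.
Point elasticity E = (dq/dP_x)·(P_x/q) = -8.2235 × 16.8/157.1548 ≈ -0.879.
|E| ≈ 0.879 < 1, so demand is inelastic.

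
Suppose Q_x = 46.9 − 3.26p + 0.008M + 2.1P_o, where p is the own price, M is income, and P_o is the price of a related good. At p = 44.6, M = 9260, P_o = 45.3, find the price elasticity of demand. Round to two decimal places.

Evaluating quantity at (p, M, P_o) gives Q_x = 46.9 − 3.26(44.6) + 0.008(9260) + 2.1(45.3) = 46.9 − 145.396 + 74.08 + 95.13 = 70.714.
∂Q_x/∂p = −3.26, so E_p = (−3.26)·(44.6/70.714) ≈ -2.06.
|E_p| > 1: demand is elastic.

-2.06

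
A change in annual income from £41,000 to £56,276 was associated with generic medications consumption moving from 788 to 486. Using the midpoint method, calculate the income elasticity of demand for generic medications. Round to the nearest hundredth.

-1.51

%ΔQ = (486 − 788)/[(788+486)/2] = -302/637 ≈ -0.4741.
%ΔI = (56,276 − 41,000)/[(41,000+56,276)/2] = 15276/48638 ≈ 0.3141.
E_I = %ΔQ/%ΔI ≈ -1.51.
E_I < 0: inferior good.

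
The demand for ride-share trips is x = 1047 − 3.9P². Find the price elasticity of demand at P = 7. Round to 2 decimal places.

At P = 7, x = 855.9.
dx/dP = −2·3.9·P = −54.6.
Point elasticity E = (dx/dP)·(P/x) = -54.6 × 7/855.9 ≈ -0.45.
|E| < 1, so demand is inelastic at this price.

-0.45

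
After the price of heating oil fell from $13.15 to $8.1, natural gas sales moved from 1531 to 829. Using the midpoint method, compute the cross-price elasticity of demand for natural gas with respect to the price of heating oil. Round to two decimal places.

1.25

%ΔQ_x = (829 − 1531)/[(1531+829)/2] = -702/1180 ≈ -0.5949.
%ΔP_y = (8.1 − 13.15)/[(13.15+8.1)/2] ≈ -0.4753.
E_xy = -0.5949/-0.4753 ≈ 1.25.
E_xy > 0, so natural gas and heating oil are substitutes.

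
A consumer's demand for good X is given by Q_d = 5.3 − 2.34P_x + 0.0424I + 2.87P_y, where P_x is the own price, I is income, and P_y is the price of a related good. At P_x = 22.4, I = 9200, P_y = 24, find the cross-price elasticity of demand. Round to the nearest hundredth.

At the given point, Q_d = 5.3 − 2.34(22.4) + 0.0424(9200) + 2.87(24) = 5.3 − 52.416 + 390.08 + 68.88 = 411.844.
∂Q_d/∂P_y = +2.87, so E_xy = 2.87·(24/411.844) ≈ 0.17.
E_xy > 0: the goods are substitutes.

0.17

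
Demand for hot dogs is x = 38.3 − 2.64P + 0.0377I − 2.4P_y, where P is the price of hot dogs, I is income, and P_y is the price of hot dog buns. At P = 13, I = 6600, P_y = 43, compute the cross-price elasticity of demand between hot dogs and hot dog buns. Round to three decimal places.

x = 38.3 − 2.64(13) + 0.0377(6600) − 2.4(43) = 38.3 − 34.32 + 248.82 − 103.2 = 149.6.
∂x/∂P_y = −2.4, so E_xy = -2.4·(43/149.6) ≈ -0.690.
E_xy < 0: the goods are complements.

-0.690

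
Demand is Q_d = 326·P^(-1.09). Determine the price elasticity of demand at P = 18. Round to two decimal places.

-1.09

For a Cobb–Douglas (constant-elasticity) form Q_d = A·P^α·…, the elasticity with respect to P equals the exponent α at every point.
Here the exponent on P is -1.09, so the price elasticity of demand is -1.09.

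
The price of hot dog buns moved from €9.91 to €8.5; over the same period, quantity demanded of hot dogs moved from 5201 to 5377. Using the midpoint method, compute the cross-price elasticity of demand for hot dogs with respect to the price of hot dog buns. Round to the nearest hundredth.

-0.22

%ΔQ_x = (5377 − 5201)/[(5201+5377)/2] = 176/5289 ≈ 0.0333.
%ΔP_y = (8.5 − 9.91)/[(9.91+8.5)/2] ≈ -0.1532.
E_xy = 0.0333/-0.1532 ≈ -0.22.
E_xy < 0, so hot dogs and hot dog buns are complements.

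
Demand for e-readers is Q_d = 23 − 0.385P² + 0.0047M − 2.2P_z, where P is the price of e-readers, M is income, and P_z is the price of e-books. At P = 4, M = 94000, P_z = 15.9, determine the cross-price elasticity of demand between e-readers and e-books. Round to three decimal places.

-0.083

First evaluate Q_d: 23 − 0.385(4)² + 0.0047(94000) − 2.2(15.9) = 23 − 6.16 + 441.8 − 34.98 = 423.66.
∂Q_d/∂P_z = −2.2, so E_xy = -2.2·(15.9/423.66) ≈ -0.083.
E_xy < 0: the goods are complements.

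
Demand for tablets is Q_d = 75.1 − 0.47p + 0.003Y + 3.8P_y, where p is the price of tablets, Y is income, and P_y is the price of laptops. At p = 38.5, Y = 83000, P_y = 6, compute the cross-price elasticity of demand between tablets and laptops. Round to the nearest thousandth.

0.069

Substituting, Q_d = 75.1 − 0.47(38.5) + 0.003(83000) + 3.8(6) = 75.1 − 18.095 + 249 + 22.8 = 328.805.
∂Q_d/∂P_y = +3.8, so E_xy = 3.8·(6/328.805) ≈ 0.069.
E_xy > 0: the goods are substitutes.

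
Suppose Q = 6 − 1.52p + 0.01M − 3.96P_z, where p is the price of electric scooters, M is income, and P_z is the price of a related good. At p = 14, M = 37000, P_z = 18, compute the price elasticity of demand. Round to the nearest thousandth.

First evaluate Q: 6 − 1.52(14) + 0.01(37000) − 3.96(18) = 6 − 21.28 + 370 − 71.28 = 283.44.
∂Q/∂p = −1.52, so E_p = (−1.52)·(14/283.44) ≈ -0.075.
|E_p| < 1: demand is inelastic.

-0.075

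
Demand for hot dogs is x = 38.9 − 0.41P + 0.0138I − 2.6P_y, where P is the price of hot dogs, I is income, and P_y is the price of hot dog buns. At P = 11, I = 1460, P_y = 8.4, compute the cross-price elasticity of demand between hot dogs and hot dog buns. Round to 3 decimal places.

At the given point, x = 38.9 − 0.41(11) + 0.0138(1460) − 2.6(8.4) = 38.9 − 4.51 + 20.148 − 21.84 = 32.698.
∂x/∂P_y = −2.6, so E_xy = -2.6·(8.4/32.698) ≈ -0.668.
E_xy < 0: the goods are complements.

-0.668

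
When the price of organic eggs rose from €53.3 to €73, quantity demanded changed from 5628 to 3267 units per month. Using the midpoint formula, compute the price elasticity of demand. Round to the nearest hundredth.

-1.70

%ΔQ = (3267 − 5628)/[(5628 + 3267)/2] = -2361/4447.5 ≈ -0.5309.
%ΔP = (73 − 53.3)/[(53.3 + 73)/2] = 19.7/63.15 ≈ 0.3120.
Arc elasticity E = %ΔQ/%ΔP ≈ -0.5309/0.3120 ≈ -1.70.
|E| > 1: demand is elastic over this range.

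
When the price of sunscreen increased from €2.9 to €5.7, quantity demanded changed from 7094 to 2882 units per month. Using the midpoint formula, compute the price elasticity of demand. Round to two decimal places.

-1.30

%Δq = (2882 − 7094)/[(7094 + 2882)/2] = -4212/4988 ≈ -0.8444.
%Δp = (5.7 − 2.9)/[(2.9 + 5.7)/2] = 2.8/4.3 ≈ 0.6512.
Arc elasticity E = %Δq/%Δp ≈ -0.8444/0.6512 ≈ -1.30.
|E| > 1: demand is elastic over this range.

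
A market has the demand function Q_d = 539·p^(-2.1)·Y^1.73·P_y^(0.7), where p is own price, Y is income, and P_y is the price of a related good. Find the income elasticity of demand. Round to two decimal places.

For a Cobb–Douglas (constant-elasticity) form Q_d = A·Y^α·…, the elasticity with respect to Y equals the exponent α at every point.
Here the exponent on Y is 1.73, so the income elasticity of demand is 1.73.

1.73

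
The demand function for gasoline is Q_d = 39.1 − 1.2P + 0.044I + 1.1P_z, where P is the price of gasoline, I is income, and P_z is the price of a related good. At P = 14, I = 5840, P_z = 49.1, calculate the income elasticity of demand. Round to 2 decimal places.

0.77

At the given point, Q_d = 39.1 − 1.2(14) + 0.044(5840) + 1.1(49.1) = 39.1 − 16.8 + 256.96 + 54.01 = 333.27.
∂Q_d/∂I = +0.044, so E_I = 0.044·(5840/333.27) ≈ 0.77.
E_I ∈ (0,1): normal good (necessity).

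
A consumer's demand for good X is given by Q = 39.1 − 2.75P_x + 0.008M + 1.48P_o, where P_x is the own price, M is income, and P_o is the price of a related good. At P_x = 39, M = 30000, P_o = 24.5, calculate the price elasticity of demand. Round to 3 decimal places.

-0.515

Q = 39.1 − 2.75(39) + 0.008(30000) + 1.48(24.5) = 39.1 − 107.25 + 240 + 36.26 = 208.11.
∂Q/∂P_x = −2.75, so E_p = (−2.75)·(39/208.11) ≈ -0.515.
|E_p| < 1: demand is inelastic.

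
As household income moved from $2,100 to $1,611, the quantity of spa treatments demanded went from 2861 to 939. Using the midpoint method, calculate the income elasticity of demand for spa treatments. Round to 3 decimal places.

%ΔQ = (939 − 2861)/[(2861+939)/2] = -1922/1900 ≈ -1.0116.
%ΔI = (1,611 − 2,100)/[(2,100+1,611)/2] = -489/1855.5 ≈ -0.2635.
E_I = %ΔQ/%ΔI ≈ 3.838.
E_I > 1: normal good (luxury).

3.838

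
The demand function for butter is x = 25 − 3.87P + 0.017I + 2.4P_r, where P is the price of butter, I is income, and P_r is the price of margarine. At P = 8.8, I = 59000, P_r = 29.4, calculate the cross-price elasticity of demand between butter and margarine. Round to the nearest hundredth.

0.07

First evaluate x: 25 − 3.87(8.8) + 0.017(59000) + 2.4(29.4) = 25 − 34.056 + 1003 + 70.56 = 1064.504.
∂x/∂P_r = +2.4, so E_xy = 2.4·(29.4/1064.504) ≈ 0.07.
E_xy > 0: the goods are substitutes.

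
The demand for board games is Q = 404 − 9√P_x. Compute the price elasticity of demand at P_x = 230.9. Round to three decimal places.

-0.256

At P_x = 230.9, Q = 267.2415.
dQ/dP_x = −9/(2√P_x) = −9/(2·15.1954).
Point elasticity E = (dQ/dP_x)·(P_x/Q) = -0.2961 × 230.9/267.2415 ≈ -0.256.
|E| < 1, so demand is inelastic at this price.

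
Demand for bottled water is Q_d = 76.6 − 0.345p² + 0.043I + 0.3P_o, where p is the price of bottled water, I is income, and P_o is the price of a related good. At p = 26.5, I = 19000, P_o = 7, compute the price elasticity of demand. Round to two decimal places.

Substituting, Q_d = 76.6 − 0.345(26.5)² + 0.043(19000) + 0.3(7) = 76.6 − 242.2763 + 817 + 2.1 = 653.4238.
∂Q_d/∂p = −2·0.345·p = -18.285, so E_p = -18.285·(26.5/653.4238) ≈ -0.74.
|E_p| < 1: demand is inelastic.

-0.74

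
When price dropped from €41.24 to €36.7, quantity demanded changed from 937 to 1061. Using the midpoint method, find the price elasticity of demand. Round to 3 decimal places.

-1.065

%Δq = (1061 − 937)/[(937 + 1061)/2] = 124/999 ≈ 0.1241.
%Δp = (36.7 − 41.24)/[(41.24 + 36.7)/2] = -4.54/38.97 ≈ -0.1165.
Arc elasticity E = %Δq/%Δp ≈ 0.1241/-0.1165 ≈ -1.065.
|E| > 1: demand is elastic over this range.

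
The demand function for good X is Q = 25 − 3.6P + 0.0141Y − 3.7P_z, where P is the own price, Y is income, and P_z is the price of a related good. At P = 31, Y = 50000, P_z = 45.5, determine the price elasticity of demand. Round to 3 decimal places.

Substituting, Q = 25 − 3.6(31) + 0.0141(50000) − 3.7(45.5) = 25 − 111.6 + 705 − 168.35 = 450.05.
∂Q/∂P = −3.6, so E_p = (−3.6)·(31/450.05) ≈ -0.248.
|E_p| < 1: demand is inelastic.

-0.248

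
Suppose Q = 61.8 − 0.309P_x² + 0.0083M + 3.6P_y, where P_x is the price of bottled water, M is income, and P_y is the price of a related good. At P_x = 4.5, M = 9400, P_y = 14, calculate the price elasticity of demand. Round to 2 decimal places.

Substituting, Q = 61.8 − 0.309(4.5)² + 0.0083(9400) + 3.6(14) = 61.8 − 6.2573 + 78.02 + 50.4 = 183.9628.
∂Q/∂P_x = −2·0.309·P_x = -2.781, so E_p = -2.781·(4.5/183.9628) ≈ -0.07.
|E_p| < 1: demand is inelastic.

-0.07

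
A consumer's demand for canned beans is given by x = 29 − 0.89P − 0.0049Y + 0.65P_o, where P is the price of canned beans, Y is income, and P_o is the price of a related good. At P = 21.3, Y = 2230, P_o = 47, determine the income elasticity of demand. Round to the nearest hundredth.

First evaluate x: 29 − 0.89(21.3) − 0.0049(2230) + 0.65(47) = 29 − 18.957 − 10.927 + 30.55 = 29.666.
∂x/∂Y = −0.0049, so E_I = -0.0049·(2230/29.666) ≈ -0.37.
E_I < 0: inferior good.

-0.37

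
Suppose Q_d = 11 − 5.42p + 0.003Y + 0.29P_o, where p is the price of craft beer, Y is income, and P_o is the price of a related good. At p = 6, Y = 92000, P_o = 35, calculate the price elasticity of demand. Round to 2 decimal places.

-0.12

Evaluating quantity at (p, Y, P_o) gives Q_d = 11 − 5.42(6) + 0.003(92000) + 0.29(35) = 11 − 32.52 + 276 + 10.15 = 264.63.
∂Q_d/∂p = −5.42, so E_p = (−5.42)·(6/264.63) ≈ -0.12.
|E_p| < 1: demand is inelastic.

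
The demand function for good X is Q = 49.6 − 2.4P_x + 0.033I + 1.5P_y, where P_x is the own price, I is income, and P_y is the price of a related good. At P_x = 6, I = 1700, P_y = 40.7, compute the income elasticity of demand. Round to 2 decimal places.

0.37

Evaluating quantity at (P_x, I, P_y) gives Q = 49.6 − 2.4(6) + 0.033(1700) + 1.5(40.7) = 49.6 − 14.4 + 56.1 + 61.05 = 152.35.
∂Q/∂I = +0.033, so E_I = 0.033·(1700/152.35) ≈ 0.37.
E_I ∈ (0,1): normal good (necessity).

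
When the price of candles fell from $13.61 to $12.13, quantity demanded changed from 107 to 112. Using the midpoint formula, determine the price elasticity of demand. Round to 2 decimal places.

-0.40

%Δq = (112 − 107)/[(107 + 112)/2] = 5/109.5 ≈ 0.0457.
%ΔP = (12.13 − 13.61)/[(13.61 + 12.13)/2] = -1.48/12.87 ≈ -0.1150.
Arc elasticity E = %Δq/%ΔP ≈ 0.0457/-0.1150 ≈ -0.40.
|E| < 1: demand is inelastic over this range.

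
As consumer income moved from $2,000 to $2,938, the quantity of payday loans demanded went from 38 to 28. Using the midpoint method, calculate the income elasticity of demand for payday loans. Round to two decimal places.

%ΔQ = (28 − 38)/[(38+28)/2] = -10/33 ≈ -0.3030.
%ΔY = (2,938 − 2,000)/[(2,000+2,938)/2] = 938/2469 ≈ 0.3799.
E_I = %ΔQ/%ΔY ≈ -0.80.
E_I < 0: inferior good.

-0.80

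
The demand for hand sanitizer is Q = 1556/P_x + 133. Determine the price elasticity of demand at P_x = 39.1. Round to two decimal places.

At P_x = 39.1, Q = 172.7954.
dQ/dP_x = −1556/P_x² = −1.0178.
Point elasticity E = (dQ/dP_x)·(P_x/Q) = -1.0178 × 39.1/172.7954 ≈ -0.23.
|E| < 1, so demand is inelastic at this price.

-0.23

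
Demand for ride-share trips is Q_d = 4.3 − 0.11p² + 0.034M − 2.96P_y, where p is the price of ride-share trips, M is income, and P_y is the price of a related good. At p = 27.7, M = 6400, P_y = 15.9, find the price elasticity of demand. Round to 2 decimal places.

-1.87

First evaluate Q_d: 4.3 − 0.11(27.7)² + 0.034(6400) − 2.96(15.9) = 4.3 − 84.4019 + 217.6 − 47.064 = 90.4341.
∂Q_d/∂p = −2·0.11·p = -6.094, so E_p = -6.094·(27.7/90.4341) ≈ -1.87.
|E_p| > 1: demand is elastic.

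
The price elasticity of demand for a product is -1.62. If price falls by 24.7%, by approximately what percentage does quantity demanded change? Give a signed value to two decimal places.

40.01

%ΔQ ≈ E × %ΔP = (-1.62) × (-24.7%) ≈ 40.01%.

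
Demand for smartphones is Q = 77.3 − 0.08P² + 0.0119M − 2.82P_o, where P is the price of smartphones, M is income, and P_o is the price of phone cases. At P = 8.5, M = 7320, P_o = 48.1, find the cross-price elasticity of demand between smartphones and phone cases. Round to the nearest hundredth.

At the given point, Q = 77.3 − 0.08(8.5)² + 0.0119(7320) − 2.82(48.1) = 77.3 − 5.78 + 87.108 − 135.642 = 22.986.
∂Q/∂P_o = −2.82, so E_xy = -2.82·(48.1/22.986) ≈ -5.90.
E_xy < 0: the goods are complements.

-5.90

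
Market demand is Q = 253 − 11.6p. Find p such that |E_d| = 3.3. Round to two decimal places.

Set −bp/(a − bp) = −3.3 ⇒ bp = 3.3(a − bp) ⇒ bp(1+3.3) = 3.3·a.
p = 3.3·253/(11.6·4.3) ≈ 16.74.

16.74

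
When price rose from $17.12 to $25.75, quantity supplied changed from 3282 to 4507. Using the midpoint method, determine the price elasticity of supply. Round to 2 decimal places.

0.78

%ΔQ = (4507 − 3282)/[(3282 + 4507)/2] = 1225/3894.5 ≈ 0.3145.
%ΔP = (25.75 − 17.12)/[(17.12 + 25.75)/2] = 8.63/21.435 ≈ 0.4026.
Arc elasticity E = %ΔQ/%ΔP ≈ 0.3145/0.4026 ≈ 0.78.
|E| < 1: supply is inelastic over this range.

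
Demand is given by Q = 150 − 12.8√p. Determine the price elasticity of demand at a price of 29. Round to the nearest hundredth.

-0.43

At p = 29, Q = 81.0699.
dQ/dp = −12.8/(2√p) = −12.8/(2·5.3852).
Point elasticity E = (dQ/dp)·(p/Q) = -1.1885 × 29/81.0699 ≈ -0.43.
|E| < 1, so demand is inelastic at this price.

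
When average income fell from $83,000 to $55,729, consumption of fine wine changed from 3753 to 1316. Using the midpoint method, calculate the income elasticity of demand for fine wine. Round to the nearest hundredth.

2.45

%ΔQ = (1316 − 3753)/[(3753+1316)/2] = -2437/2534.5 ≈ -0.9615.
%ΔY = (55,729 − 83,000)/[(83,000+55,729)/2] = -27271/69364.5 ≈ -0.3932.
E_I = %ΔQ/%ΔY ≈ 2.45.
E_I > 1: normal good (luxury).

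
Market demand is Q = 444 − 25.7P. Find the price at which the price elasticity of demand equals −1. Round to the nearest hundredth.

8.64

For linear demand Q = a − bP, E = −bP/(a − bP). |E| = 1 ⇒ bP = a − bP ⇒ P = a/(2b).
P = 444/(2·25.7) ≈ 8.64.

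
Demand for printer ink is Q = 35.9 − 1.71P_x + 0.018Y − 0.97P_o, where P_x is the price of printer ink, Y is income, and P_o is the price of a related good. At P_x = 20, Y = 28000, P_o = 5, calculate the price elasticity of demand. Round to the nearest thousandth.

-0.068

Q = 35.9 − 1.71(20) + 0.018(28000) − 0.97(5) = 35.9 − 34.2 + 504 − 4.85 = 500.85.
∂Q/∂P_x = −1.71, so E_p = (−1.71)·(20/500.85) ≈ -0.068.
|E_p| < 1: demand is inelastic.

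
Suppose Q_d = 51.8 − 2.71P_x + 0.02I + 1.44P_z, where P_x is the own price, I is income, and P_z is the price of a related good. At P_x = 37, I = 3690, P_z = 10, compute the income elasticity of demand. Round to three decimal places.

At the given point, Q_d = 51.8 − 2.71(37) + 0.02(3690) + 1.44(10) = 51.8 − 100.27 + 73.8 + 14.4 = 39.73.
∂Q_d/∂I = +0.02, so E_I = 0.02·(3690/39.73) ≈ 1.858.
E_I > 1: normal good (luxury).

1.858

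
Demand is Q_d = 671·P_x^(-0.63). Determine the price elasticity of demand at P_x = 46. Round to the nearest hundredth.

For a Cobb–Douglas (constant-elasticity) form Q_d = A·P_x^α·…, the elasticity with respect to P_x equals the exponent α at every point.
Here the exponent on P_x is -0.63, so the price elasticity of demand is -0.63.

-0.63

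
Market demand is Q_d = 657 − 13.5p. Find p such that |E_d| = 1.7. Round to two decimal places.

30.64

Set −bp/(a − bp) = −1.7 ⇒ bp = 1.7(a − bp) ⇒ bp(1+1.7) = 1.7·a.
p = 1.7·657/(13.5·2.7) ≈ 30.64.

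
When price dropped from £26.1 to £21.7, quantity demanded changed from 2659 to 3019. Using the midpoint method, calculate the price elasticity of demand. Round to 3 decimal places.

-0.689

%ΔQ = (3019 − 2659)/[(2659 + 3019)/2] = 360/2839 ≈ 0.1268.
%Δp = (21.7 − 26.1)/[(26.1 + 21.7)/2] = -4.4/23.9 ≈ -0.1841.
Arc elasticity E = %ΔQ/%Δp ≈ 0.1268/-0.1841 ≈ -0.689.
|E| < 1: demand is inelastic over this range.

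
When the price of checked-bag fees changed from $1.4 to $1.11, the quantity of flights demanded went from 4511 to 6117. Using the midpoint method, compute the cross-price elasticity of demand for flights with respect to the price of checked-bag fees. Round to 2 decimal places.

%ΔQ_x = (6117 − 4511)/[(4511+6117)/2] = 1606/5314 ≈ 0.3022.
%ΔP_y = (1.11 − 1.4)/[(1.4+1.11)/2] ≈ -0.2311.
E_xy = 0.3022/-0.2311 ≈ -1.31.
E_xy < 0, so flights and checked-bag fees are complements.

-1.31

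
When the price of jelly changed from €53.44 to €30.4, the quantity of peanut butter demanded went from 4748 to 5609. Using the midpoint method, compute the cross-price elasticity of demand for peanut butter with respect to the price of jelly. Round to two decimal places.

-0.30

%ΔQ_x = (5609 − 4748)/[(4748+5609)/2] = 861/5178.5 ≈ 0.1663.
%ΔP_y = (30.4 − 53.44)/[(53.44+30.4)/2] ≈ -0.5496.
E_xy = 0.1663/-0.5496 ≈ -0.30.
E_xy < 0, so peanut butter and jelly are complements.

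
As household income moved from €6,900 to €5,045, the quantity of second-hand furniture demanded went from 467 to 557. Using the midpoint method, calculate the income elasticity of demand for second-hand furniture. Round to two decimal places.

-0.57

%ΔQ = (557 − 467)/[(467+557)/2] = 90/512 ≈ 0.1758.
%ΔI = (5,045 − 6,900)/[(6,900+5,045)/2] = -1855/5972.5 ≈ -0.3106.
E_I = %ΔQ/%ΔI ≈ -0.57.
E_I < 0: inferior good.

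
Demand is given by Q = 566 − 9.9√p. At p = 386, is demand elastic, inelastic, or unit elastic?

At p = 386, Q = 371.4959.
dQ/dp = −9.9/(2√p) = −9.9/(2·19.6469).
Point elasticity E = (dQ/dp)·(p/Q) = -0.2519 × 386/371.4959 ≈ -0.262.
|E| ≈ 0.262 < 1, so demand is inelastic.

inelastic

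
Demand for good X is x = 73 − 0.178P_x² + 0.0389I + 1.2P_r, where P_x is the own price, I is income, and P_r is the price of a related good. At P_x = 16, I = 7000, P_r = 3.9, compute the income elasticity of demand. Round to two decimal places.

First evaluate x: 73 − 0.178(16)² + 0.0389(7000) + 1.2(3.9) = 73 − 45.568 + 272.3 + 4.68 = 304.412.
∂x/∂I = +0.0389, so E_I = 0.0389·(7000/304.412) ≈ 0.89.
E_I ∈ (0,1): normal good (necessity).

0.89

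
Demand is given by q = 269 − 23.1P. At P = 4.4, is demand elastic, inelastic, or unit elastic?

inelastic

At P = 4.4, q = 167.36.
dq/dP = −23.1.
Point elasticity E = (dq/dP)·(P/q) = -23.1 × 4.4/167.36 ≈ -0.607.
|E| ≈ 0.607 < 1, so demand is inelastic.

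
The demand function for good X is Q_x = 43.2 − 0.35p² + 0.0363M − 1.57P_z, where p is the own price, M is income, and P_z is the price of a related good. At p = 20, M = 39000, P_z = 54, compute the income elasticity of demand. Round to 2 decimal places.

Evaluating quantity at (p, M, P_z) gives Q_x = 43.2 − 0.35(20)² + 0.0363(39000) − 1.57(54) = 43.2 − 140 + 1415.7 − 84.78 = 1234.12.
∂Q_x/∂M = +0.0363, so E_I = 0.0363·(39000/1234.12) ≈ 1.15.
E_I > 1: normal good (luxury).

1.15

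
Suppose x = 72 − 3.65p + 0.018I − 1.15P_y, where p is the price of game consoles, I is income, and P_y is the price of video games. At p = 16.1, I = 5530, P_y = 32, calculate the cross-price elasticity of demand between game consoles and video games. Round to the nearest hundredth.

-0.48

x = 72 − 3.65(16.1) + 0.018(5530) − 1.15(32) = 72 − 58.765 + 99.54 − 36.8 = 75.975.
∂x/∂P_y = −1.15, so E_xy = -1.15·(32/75.975) ≈ -0.48.
E_xy < 0: the goods are complements.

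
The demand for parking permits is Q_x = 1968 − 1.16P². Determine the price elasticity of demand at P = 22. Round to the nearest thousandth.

At P = 22, Q_x = 1406.56.
dQ_x/dP = −2·1.16·P = −51.04.
Point elasticity E = (dQ_x/dP)·(P/Q_x) = -51.04 × 22/1406.56 ≈ -0.798.
|E| < 1, so demand is inelastic at this price.

-0.798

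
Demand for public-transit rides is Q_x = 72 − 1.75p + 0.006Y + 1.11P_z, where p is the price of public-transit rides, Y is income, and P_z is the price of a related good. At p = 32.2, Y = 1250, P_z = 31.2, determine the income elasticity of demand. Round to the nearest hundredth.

First evaluate Q_x: 72 − 1.75(32.2) + 0.006(1250) + 1.11(31.2) = 72 − 56.35 + 7.5 + 34.632 = 57.782.
∂Q_x/∂Y = +0.006, so E_I = 0.006·(1250/57.782) ≈ 0.13.
E_I ∈ (0,1): normal good (necessity).

0.13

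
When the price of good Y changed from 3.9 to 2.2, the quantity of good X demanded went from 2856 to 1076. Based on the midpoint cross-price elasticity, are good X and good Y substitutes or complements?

substitutes

%ΔQ_x = (1076 − 2856)/[(2856+1076)/2] = -1780/1966 ≈ -0.9054.
%ΔP_y = (2.2 − 3.9)/[(3.9+2.2)/2] ≈ -0.5574.
E_xy = -0.9054/-0.5574 ≈ 1.624.
E_xy > 0, so the goods are substitutes.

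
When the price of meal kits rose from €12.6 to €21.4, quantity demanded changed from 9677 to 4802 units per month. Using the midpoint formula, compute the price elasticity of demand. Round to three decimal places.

-1.301

%Δq = (4802 − 9677)/[(9677 + 4802)/2] = -4875/7239.5 ≈ -0.6734.
%Δp = (21.4 − 12.6)/[(12.6 + 21.4)/2] = 8.8/17 ≈ 0.5176.
Arc elasticity E = %Δq/%Δp ≈ -0.6734/0.5176 ≈ -1.301.
|E| > 1: demand is elastic over this range.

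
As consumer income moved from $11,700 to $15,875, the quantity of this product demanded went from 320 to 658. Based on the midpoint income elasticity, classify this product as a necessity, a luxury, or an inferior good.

%ΔQ = (658 − 320)/[(320+658)/2] = 338/489 ≈ 0.6912.
%ΔI = (15,875 − 11,700)/[(11,700+15,875)/2] = 4175/13787.5 ≈ 0.3028.
E_I = %ΔQ/%ΔI ≈ 2.283.
E_I > 1: normal good (luxury).

luxury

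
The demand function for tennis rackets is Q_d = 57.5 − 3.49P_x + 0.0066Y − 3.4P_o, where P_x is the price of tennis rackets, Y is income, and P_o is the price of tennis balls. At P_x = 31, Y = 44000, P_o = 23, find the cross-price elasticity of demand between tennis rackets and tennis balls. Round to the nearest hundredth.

First evaluate Q_d: 57.5 − 3.49(31) + 0.0066(44000) − 3.4(23) = 57.5 − 108.19 + 290.4 − 78.2 = 161.51.
∂Q_d/∂P_o = −3.4, so E_xy = -3.4·(23/161.51) ≈ -0.48.
E_xy < 0: the goods are complements.

-0.48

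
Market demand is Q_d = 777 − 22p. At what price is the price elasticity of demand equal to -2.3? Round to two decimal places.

24.62

Set −bp/(a − bp) = −2.3 ⇒ bp = 2.3(a − bp) ⇒ bp(1+2.3) = 2.3·a.
p = 2.3·777/(22·3.3) ≈ 24.62.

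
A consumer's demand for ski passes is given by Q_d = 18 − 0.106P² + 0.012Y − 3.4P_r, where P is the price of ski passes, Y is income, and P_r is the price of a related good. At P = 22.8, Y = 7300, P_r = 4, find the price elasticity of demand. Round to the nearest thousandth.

Substituting, Q_d = 18 − 0.106(22.8)² + 0.012(7300) − 3.4(4) = 18 − 55.103 + 87.6 − 13.6 = 36.897.
∂Q_d/∂P = −2·0.106·P = -4.8336, so E_p = -4.8336·(22.8/36.897) ≈ -2.987.
|E_p| > 1: demand is elastic.

-2.987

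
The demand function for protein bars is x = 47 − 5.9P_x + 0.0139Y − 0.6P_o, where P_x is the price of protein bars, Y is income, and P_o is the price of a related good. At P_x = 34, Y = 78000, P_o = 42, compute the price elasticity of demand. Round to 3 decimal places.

-0.222

At the given point, x = 47 − 5.9(34) + 0.0139(78000) − 0.6(42) = 47 − 200.6 + 1084.2 − 25.2 = 905.4.
∂x/∂P_x = −5.9, so E_p = (−5.9)·(34/905.4) ≈ -0.222.
|E_p| < 1: demand is inelastic.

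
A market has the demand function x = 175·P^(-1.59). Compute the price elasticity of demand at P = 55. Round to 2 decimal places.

-1.59

For a Cobb–Douglas (constant-elasticity) form x = A·P^α·…, the elasticity with respect to P equals the exponent α at every point.
Here the exponent on P is -1.59, so the price elasticity of demand is -1.59.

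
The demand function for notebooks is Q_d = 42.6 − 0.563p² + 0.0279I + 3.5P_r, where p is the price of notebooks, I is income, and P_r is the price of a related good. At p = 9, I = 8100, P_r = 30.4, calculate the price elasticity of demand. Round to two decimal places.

-0.28

Evaluating quantity at (p, I, P_r) gives Q_d = 42.6 − 0.563(9)² + 0.0279(8100) + 3.5(30.4) = 42.6 − 45.603 + 225.99 + 106.4 = 329.387.
∂Q_d/∂p = −2·0.563·p = -10.134, so E_p = -10.134·(9/329.387) ≈ -0.28.
|E_p| < 1: demand is inelastic.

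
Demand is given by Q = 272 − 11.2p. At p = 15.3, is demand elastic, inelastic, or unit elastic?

At p = 15.3, Q = 100.64.
dQ/dp = −11.2.
Point elasticity E = (dQ/dp)·(p/Q) = -11.2 × 15.3/100.64 ≈ -1.703.
|E| ≈ 1.703 > 1, so demand is elastic.

elastic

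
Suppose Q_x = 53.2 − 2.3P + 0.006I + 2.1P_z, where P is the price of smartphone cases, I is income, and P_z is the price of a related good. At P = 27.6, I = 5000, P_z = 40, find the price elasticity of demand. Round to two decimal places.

-0.61

Q_x = 53.2 − 2.3(27.6) + 0.006(5000) + 2.1(40) = 53.2 − 63.48 + 30 + 84 = 103.72.
∂Q_x/∂P = −2.3, so E_p = (−2.3)·(27.6/103.72) ≈ -0.61.
|E_p| < 1: demand is inelastic.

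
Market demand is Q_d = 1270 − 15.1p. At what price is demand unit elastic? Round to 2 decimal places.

42.05

For linear demand Q_d = a − bp, E = −bp/(a − bp). |E| = 1 ⇒ bp = a − bp ⇒ p = a/(2b).
p = 1270/(2·15.1) ≈ 42.05.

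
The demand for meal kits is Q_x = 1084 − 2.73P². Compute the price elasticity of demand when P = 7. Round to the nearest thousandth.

At P = 7, Q_x = 950.23.
dQ_x/dP = −2·2.73·P = −38.22.
Point elasticity E = (dQ_x/dP)·(P/Q_x) = -38.22 × 7/950.23 ≈ -0.282.
|E| < 1, so demand is inelastic at this price.

-0.282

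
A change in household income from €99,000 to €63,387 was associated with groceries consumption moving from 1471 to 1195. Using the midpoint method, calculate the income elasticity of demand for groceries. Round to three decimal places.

%ΔQ = (1195 − 1471)/[(1471+1195)/2] = -276/1333 ≈ -0.2071.
%ΔY = (63,387 − 99,000)/[(99,000+63,387)/2] = -35613/81193.5 ≈ -0.4386.
E_I = %ΔQ/%ΔY ≈ 0.472.
E_I ∈ (0,1): normal good (necessity).

0.472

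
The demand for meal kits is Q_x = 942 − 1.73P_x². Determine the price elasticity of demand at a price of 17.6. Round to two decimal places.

At P_x = 17.6, Q_x = 406.1152.
dQ_x/dP_x = −2·1.73·P_x = −60.896.
Point elasticity E = (dQ_x/dP_x)·(P_x/Q_x) = -60.896 × 17.6/406.1152 ≈ -2.64.
|E| > 1, so demand is elastic at this price.

-2.64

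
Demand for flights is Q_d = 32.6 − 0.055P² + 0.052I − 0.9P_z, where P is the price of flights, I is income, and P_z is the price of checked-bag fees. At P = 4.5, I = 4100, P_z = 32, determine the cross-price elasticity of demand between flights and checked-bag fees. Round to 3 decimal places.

-0.133

Q_d = 32.6 − 0.055(4.5)² + 0.052(4100) − 0.9(32) = 32.6 − 1.1138 + 213.2 − 28.8 = 215.8863.
∂Q_d/∂P_z = −0.9, so E_xy = -0.9·(32/215.8863) ≈ -0.133.
E_xy < 0: the goods are complements.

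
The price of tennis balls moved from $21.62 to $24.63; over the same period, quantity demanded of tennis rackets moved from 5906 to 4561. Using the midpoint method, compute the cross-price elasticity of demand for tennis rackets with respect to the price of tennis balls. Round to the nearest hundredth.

%ΔQ_x = (4561 − 5906)/[(5906+4561)/2] = -1345/5233.5 ≈ -0.2570.
%ΔP_y = (24.63 − 21.62)/[(21.62+24.63)/2] ≈ 0.1302.
E_xy = -0.2570/0.1302 ≈ -1.97.
E_xy < 0, so tennis rackets and tennis balls are complements.

-1.97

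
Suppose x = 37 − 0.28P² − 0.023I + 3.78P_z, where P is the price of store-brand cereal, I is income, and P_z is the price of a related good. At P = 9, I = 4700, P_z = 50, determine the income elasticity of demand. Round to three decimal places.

-1.135

Evaluating quantity at (P, I, P_z) gives x = 37 − 0.28(9)² − 0.023(4700) + 3.78(50) = 37 − 22.68 − 108.1 + 189 = 95.22.
∂x/∂I = −0.023, so E_I = -0.023·(4700/95.22) ≈ -1.135.
E_I < 0: inferior good.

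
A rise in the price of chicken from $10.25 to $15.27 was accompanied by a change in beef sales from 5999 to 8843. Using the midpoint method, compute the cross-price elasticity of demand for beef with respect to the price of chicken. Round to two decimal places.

0.97

%ΔQ_x = (8843 − 5999)/[(5999+8843)/2] = 2844/7421 ≈ 0.3832.
%ΔP_y = (15.27 − 10.25)/[(10.25+15.27)/2] ≈ 0.3934.
E_xy = 0.3832/0.3934 ≈ 0.97.
E_xy > 0, so beef and chicken are substitutes.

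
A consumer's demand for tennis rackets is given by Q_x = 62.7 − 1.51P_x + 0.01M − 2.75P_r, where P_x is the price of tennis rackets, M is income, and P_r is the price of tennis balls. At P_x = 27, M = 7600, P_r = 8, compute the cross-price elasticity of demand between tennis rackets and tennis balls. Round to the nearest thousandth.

Evaluating quantity at (P_x, M, P_r) gives Q_x = 62.7 − 1.51(27) + 0.01(7600) − 2.75(8) = 62.7 − 40.77 + 76 − 22 = 75.93.
∂Q_x/∂P_r = −2.75, so E_xy = -2.75·(8/75.93) ≈ -0.290.
E_xy < 0: the goods are complements.

-0.290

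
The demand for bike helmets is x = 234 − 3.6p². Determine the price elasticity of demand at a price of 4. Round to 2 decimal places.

At p = 4, x = 176.4.
dx/dp = −2·3.6·p = −28.8.
Point elasticity E = (dx/dp)·(p/x) = -28.8 × 4/176.4 ≈ -0.65.
|E| < 1, so demand is inelastic at this price.

-0.65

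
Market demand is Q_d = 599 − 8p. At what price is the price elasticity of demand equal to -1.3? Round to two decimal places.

Set −bp/(a − bp) = −1.3 ⇒ bp = 1.3(a − bp) ⇒ bp(1+1.3) = 1.3·a.
p = 1.3·599/(8·2.3) ≈ 42.32.

42.32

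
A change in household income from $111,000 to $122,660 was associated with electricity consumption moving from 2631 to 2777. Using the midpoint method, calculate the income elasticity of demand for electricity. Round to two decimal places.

0.54

%ΔQ = (2777 − 2631)/[(2631+2777)/2] = 146/2704 ≈ 0.0540.
%ΔI = (122,660 − 111,000)/[(111,000+122,660)/2] = 11660/116830 ≈ 0.0998.
E_I = %ΔQ/%ΔI ≈ 0.54.
E_I ∈ (0,1): normal good (necessity).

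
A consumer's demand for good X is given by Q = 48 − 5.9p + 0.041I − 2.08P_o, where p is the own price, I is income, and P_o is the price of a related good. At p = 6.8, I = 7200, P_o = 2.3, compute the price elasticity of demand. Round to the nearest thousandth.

Q = 48 − 5.9(6.8) + 0.041(7200) − 2.08(2.3) = 48 − 40.12 + 295.2 − 4.784 = 298.296.
∂Q/∂p = −5.9, so E_p = (−5.9)·(6.8/298.296) ≈ -0.134.
|E_p| < 1: demand is inelastic.

-0.134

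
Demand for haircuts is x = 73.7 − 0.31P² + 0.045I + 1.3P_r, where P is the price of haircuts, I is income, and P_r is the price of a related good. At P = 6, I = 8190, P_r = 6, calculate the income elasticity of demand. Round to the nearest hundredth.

First evaluate x: 73.7 − 0.31(6)² + 0.045(8190) + 1.3(6) = 73.7 − 11.16 + 368.55 + 7.8 = 438.89.
∂x/∂I = +0.045, so E_I = 0.045·(8190/438.89) ≈ 0.84.
E_I ∈ (0,1): normal good (necessity).

0.84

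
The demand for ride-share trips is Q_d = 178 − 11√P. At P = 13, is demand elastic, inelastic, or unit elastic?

inelastic

At P = 13, Q_d = 138.3389.
dQ_d/dP = −11/(2√P) = −11/(2·3.6056).
Point elasticity E = (dQ_d/dP)·(P/Q_d) = -1.5254 × 13/138.3389 ≈ -0.143.
|E| ≈ 0.143 < 1, so demand is inelastic.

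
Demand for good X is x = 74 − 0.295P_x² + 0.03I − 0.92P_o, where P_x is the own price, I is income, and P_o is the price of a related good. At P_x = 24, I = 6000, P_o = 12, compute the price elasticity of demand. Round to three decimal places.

-4.653

First evaluate x: 74 − 0.295(24)² + 0.03(6000) − 0.92(12) = 74 − 169.92 + 180 − 11.04 = 73.04.
∂x/∂P_x = −2·0.295·P_x = -14.16, so E_p = -14.16·(24/73.04) ≈ -4.653.
|E_p| > 1: demand is elastic.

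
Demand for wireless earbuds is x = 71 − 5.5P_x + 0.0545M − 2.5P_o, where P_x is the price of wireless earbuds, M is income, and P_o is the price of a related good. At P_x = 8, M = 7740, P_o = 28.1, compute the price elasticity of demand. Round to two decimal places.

At the given point, x = 71 − 5.5(8) + 0.0545(7740) − 2.5(28.1) = 71 − 44 + 421.83 − 70.25 = 378.58.
∂x/∂P_x = −5.5, so E_p = (−5.5)·(8/378.58) ≈ -0.12.
|E_p| < 1: demand is inelastic.

-0.12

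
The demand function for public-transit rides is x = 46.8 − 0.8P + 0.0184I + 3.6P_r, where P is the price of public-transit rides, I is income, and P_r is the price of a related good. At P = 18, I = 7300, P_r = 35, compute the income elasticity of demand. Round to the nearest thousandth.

0.459

Substituting, x = 46.8 − 0.8(18) + 0.0184(7300) + 3.6(35) = 46.8 − 14.4 + 134.32 + 126 = 292.72.
∂x/∂I = +0.0184, so E_I = 0.0184·(7300/292.72) ≈ 0.459.
E_I ∈ (0,1): normal good (necessity).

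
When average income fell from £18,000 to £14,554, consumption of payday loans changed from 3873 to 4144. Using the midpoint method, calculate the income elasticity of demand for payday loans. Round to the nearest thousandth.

%ΔQ = (4144 − 3873)/[(3873+4144)/2] = 271/4008.5 ≈ 0.0676.
%ΔI = (14,554 − 18,000)/[(18,000+14,554)/2] = -3446/16277 ≈ -0.2117.
E_I = %ΔQ/%ΔI ≈ -0.319.
E_I < 0: inferior good.

-0.319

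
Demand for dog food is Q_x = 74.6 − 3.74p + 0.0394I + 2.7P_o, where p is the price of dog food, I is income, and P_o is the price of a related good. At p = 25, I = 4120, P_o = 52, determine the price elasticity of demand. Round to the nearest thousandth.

-0.329

At the given point, Q_x = 74.6 − 3.74(25) + 0.0394(4120) + 2.7(52) = 74.6 − 93.5 + 162.328 + 140.4 = 283.828.
∂Q_x/∂p = −3.74, so E_p = (−3.74)·(25/283.828) ≈ -0.329.
|E_p| < 1: demand is inelastic.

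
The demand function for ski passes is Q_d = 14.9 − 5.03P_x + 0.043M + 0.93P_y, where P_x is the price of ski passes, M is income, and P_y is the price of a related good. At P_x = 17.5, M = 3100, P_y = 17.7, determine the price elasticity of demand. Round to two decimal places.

-1.15

First evaluate Q_d: 14.9 − 5.03(17.5) + 0.043(3100) + 0.93(17.7) = 14.9 − 88.025 + 133.3 + 16.461 = 76.636.
∂Q_d/∂P_x = −5.03, so E_p = (−5.03)·(17.5/76.636) ≈ -1.15.
|E_p| > 1: demand is elastic.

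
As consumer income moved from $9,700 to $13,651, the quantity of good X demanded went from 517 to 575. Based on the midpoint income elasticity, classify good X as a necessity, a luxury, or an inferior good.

necessity

%ΔQ = (575 − 517)/[(517+575)/2] = 58/546 ≈ 0.1062.
%ΔY = (13,651 − 9,700)/[(9,700+13,651)/2] = 3951/11675.5 ≈ 0.3384.
E_I = %ΔQ/%ΔY ≈ 0.314.
E_I ∈ (0,1): normal good (necessity).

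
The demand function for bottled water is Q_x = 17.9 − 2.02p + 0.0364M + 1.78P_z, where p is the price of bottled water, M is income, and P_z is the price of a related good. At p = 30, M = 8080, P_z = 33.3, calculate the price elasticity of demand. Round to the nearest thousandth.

Substituting, Q_x = 17.9 − 2.02(30) + 0.0364(8080) + 1.78(33.3) = 17.9 − 60.6 + 294.112 + 59.274 = 310.686.
∂Q_x/∂p = −2.02, so E_p = (−2.02)·(30/310.686) ≈ -0.195.
|E_p| < 1: demand is inelastic.

-0.195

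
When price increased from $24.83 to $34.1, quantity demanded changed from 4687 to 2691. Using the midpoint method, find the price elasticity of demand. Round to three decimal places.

-1.720

%ΔQ = (2691 − 4687)/[(4687 + 2691)/2] = -1996/3689 ≈ -0.5411.
%ΔP = (34.1 − 24.83)/[(24.83 + 34.1)/2] = 9.27/29.465 ≈ 0.3146.
Arc elasticity E = %ΔQ/%ΔP ≈ -0.5411/0.3146 ≈ -1.720.
|E| > 1: demand is elastic over this range.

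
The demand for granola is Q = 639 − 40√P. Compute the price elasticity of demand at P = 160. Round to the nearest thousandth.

-1.902

At P = 160, Q = 133.0356.
dQ/dP = −40/(2√P) = −40/(2·12.6491).
Point elasticity E = (dQ/dP)·(P/Q) = -1.5811 × 160/133.0356 ≈ -1.902.
|E| > 1, so demand is elastic at this price.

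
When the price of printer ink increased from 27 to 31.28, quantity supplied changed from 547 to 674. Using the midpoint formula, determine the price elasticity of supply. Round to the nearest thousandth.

1.416

%Δq = (674 − 547)/[(547 + 674)/2] = 127/610.5 ≈ 0.2080.
%ΔP = (31.28 − 27)/[(27 + 31.28)/2] = 4.28/29.14 ≈ 0.1469.
Arc elasticity E = %Δq/%ΔP ≈ 0.2080/0.1469 ≈ 1.416.
|E| > 1: supply is elastic over this range.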